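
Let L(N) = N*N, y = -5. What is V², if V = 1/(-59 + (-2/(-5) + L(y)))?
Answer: 25/28224 ≈ 0.00088577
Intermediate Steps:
L(N) = N²
V = -5/168 (V = 1/(-59 + (-2/(-5) + (-5)²)) = 1/(-59 + (-⅕*(-2) + 25)) = 1/(-59 + (⅖ + 25)) = 1/(-59 + 127/5) = 1/(-168/5) = -5/168 ≈ -0.029762)
V² = (-5/168)² = 25/28224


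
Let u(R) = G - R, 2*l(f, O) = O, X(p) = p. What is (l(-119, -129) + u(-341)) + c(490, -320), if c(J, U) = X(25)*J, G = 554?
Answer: 26161/2 ≈ 13081.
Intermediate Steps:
l(f, O) = O/2
c(J, U) = 25*J
u(R) = 554 - R
(l(-119, -129) + u(-341)) + c(490, -320) = ((1/2)*(-129) + (554 - 1*(-341))) + 25*490 = (-129/2 + (554 + 341)) + 12250 = (-129/2 + 895) + 12250 = 1661/2 + 12250 = 26161/2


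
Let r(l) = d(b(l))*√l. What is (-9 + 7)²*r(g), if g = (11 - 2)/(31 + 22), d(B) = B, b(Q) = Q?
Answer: 108*√53/2809 ≈ 0.27990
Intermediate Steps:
g = 9/53 ≈ 0.16981
r(l) = l^(3/2) (r(l) = l*√l = l^(3/2))
(-9 + 7)²*r(g) = (-9 + 7)²*(9/53)^(3/2) = (-2)²*(27*√53/2809) = 4*(27*√53/2809) = 108*√53/2809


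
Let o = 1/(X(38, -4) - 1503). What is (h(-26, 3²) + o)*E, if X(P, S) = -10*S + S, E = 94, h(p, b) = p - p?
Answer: -94/1467 ≈ -0.064076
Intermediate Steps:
h(p, b) = 0
X(P, S) = -9*S
o = -1/1467 (o = 1/(-9*(-4) - 1503) = 1/(36 - 1503) = 1/(-1467) = -1/1467 ≈ -0.00068166)
(h(-26, 3²) + o)*E = (0 - 1/1467)*94 = -1/1467*94 = -94/1467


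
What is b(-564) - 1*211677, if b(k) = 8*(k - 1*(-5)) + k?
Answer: -216713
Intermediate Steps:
b(k) = 40 + 9*k (b(k) = 8*(k + 5) + k = 8*(5 + k) + k = (40 + 8*k) + k = 40 + 9*k)
b(-564) - 1*211677 = (40 + 9*(-564)) - 1*211677 = (40 - 5076) - 211677 = -5036 - 211677 = -216713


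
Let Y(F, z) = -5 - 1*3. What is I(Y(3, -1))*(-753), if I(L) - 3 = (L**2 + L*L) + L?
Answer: -92619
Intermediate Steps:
Y(F, z) = -8 (Y(F, z) = -5 - 3 = -8)
I(L) = 3 + L + 2*L**2 (I(L) = 3 + ((L**2 + L*L) + L) = 3 + ((L**2 + L**2) + L) = 3 + (2*L**2 + L) = 3 + (L + 2*L**2) = 3 + L + 2*L**2)
I(Y(3, -1))*(-753) = (3 - 8 + 2*(-8)**2)*(-753) = (3 - 8 + 2*64)*(-753) = (3 - 8 + 128)*(-753) = 123*(-753) = -92619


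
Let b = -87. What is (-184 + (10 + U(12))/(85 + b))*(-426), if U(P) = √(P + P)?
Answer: 80514 + 426*√6 ≈ 81558.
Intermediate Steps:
U(P) = √2*√P (U(P) = √(2*P) = √2*√P)
(-184 + (10 + U(12))/(85 + b))*(-426) = (-184 + (10 + √2*√12)/(85 - 87))*(-426) = (-184 + (10 + √2*(2*√3))/(-2))*(-426) = (-184 + (10 + 2*√6)*(-½))*(-426) = (-184 + (-5 - √6))*(-426) = (-189 - √6)*(-426) = 80514 + 426*√6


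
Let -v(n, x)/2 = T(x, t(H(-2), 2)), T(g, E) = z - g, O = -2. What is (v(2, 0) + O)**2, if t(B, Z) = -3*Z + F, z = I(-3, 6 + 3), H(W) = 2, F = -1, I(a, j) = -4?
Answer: 36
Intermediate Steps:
z = -4
t(B, Z) = -1 - 3*Z (t(B, Z) = -3*Z - 1 = -1 - 3*Z)
T(g, E) = -4 - g
v(n, x) = 8 + 2*x (v(n, x) = -2*(-4 - x) = 8 + 2*x)
(v(2, 0) + O)**2 = ((8 + 2*0) - 2)**2 = ((8 + 0) - 2)**2 = (8 - 2)**2 = 6**2 = 36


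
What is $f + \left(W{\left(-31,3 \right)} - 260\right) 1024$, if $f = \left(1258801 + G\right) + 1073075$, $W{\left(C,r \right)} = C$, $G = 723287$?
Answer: $2757179$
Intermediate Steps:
$f = 3055163$ ($f = \left(1258801 + 723287\right) + 1073075 = 1982088 + 1073075 = 3055163$)
$f + \left(W{\left(-31,3 \right)} - 260\right) 1024 = 3055163 + \left(-31 - 260\right) 1024 = 3055163 - 297984 = 2757179$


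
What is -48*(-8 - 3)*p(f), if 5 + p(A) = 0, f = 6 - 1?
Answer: -2640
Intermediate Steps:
f = 5
p(A) = -5 (p(A) = -5 + 0 = -5)
-48*(-8 - 3)*p(f) = -48*(-8 - 3)*(-5) = -(-528)*(-5) = -48*55 = -2640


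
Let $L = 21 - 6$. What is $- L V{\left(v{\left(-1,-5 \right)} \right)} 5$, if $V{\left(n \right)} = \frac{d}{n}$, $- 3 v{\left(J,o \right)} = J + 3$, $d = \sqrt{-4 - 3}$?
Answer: $\frac{225 i \sqrt{7}}{2} \approx 297.65 i$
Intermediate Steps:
$d = i \sqrt{7}$ ($d = \sqrt{-7} = i \sqrt{7} \approx 2.6458 i$)
$v{\left(J,o \right)} = -1 - \frac{J}{3}$ ($v{\left(J,o \right)} = - \frac{J + 3}{3} = - \frac{3 + J}{3} = -1 - \frac{J}{3}$)
$L = 15$
$V{\left(n \right)} = \frac{i \sqrt{7}}{n}$
$- L V{\left(v{\left(-1,-5 \right)} \right)} 5 = \left(-1\right) 15 \frac{i \sqrt{7}}{-1 - - \frac{1}{3}} \cdot 5 = - 15 \frac{i \sqrt{7}}{-1 + \frac{1}{3}} \cdot 5 = - 15 \frac{i \sqrt{7}}{- \frac{2}{3}} \cdot 5 = - 15 i \sqrt{7} \left(- \frac{3}{2}\right) 5 = - 15 \left(- \frac{3 i \sqrt{7}}{2}\right) 5 = \frac{45 i \sqrt{7}}{2} \cdot 5 = \frac{225 i \sqrt{7}}{2}$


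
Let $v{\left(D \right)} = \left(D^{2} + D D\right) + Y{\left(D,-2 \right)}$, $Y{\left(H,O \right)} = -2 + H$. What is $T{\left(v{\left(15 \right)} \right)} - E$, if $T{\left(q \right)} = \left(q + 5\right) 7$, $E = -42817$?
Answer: $46093$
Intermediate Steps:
$v{\left(D \right)} = -2 + D + 2 D^{2}$ ($v{\left(D \right)} = \left(D^{2} + D D\right) + \left(-2 + D\right) = \left(D^{2} + D^{2}\right) + \left(-2 + D\right) = 2 D^{2} + \left(-2 + D\right) = -2 + D + 2 D^{2}$)
$T{\left(q \right)} = 35 + 7 q$ ($T{\left(q \right)} = \left(5 + q\right) 7 = 35 + 7 q$)
$T{\left(v{\left(15 \right)} \right)} - E = \left(35 + 7 \left(-2 + 15 + 2 \cdot 15^{2}\right)\right) - -42817 = \left(35 + 7 \left(-2 + 15 + 2 \cdot 225\right)\right) + 42817 = \left(35 + 7 \left(-2 + 15 + 450\right)\right) + 42817 = \left(35 + 7 \cdot 463\right) + 42817 = \left(35 + 3241\right) + 42817 = 3276 + 42817 = 46093$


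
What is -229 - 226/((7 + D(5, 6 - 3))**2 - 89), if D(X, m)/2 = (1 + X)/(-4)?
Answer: -16491/73 ≈ -225.90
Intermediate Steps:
D(X, m) = -1/2 - X/2 (D(X, m) = 2*((1 + X)/(-4)) = 2*((1 + X)*(-1/4)) = 2*(-1/4 - X/4) = -1/2 - X/2)
-229 - 226/((7 + D(5, 6 - 3))**2 - 89) = -229 - 226/((7 + (-1/2 - 1/2*5))**2 - 89) = -229 - 226/((7 + (-1/2 - 5/2))**2 - 89) = -229 - 226/((7 - 3)**2 - 89) = -229 - 226/(4**2 - 89) = -229 - 226/(16 - 89) = -229 - 226/(-73) = -229 - 226*(-1/73) = -229 + 226/73 = -16491/73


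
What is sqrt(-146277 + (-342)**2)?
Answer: 3*I*sqrt(3257) ≈ 171.21*I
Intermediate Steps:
sqrt(-146277 + (-342)**2) = sqrt(-146277 + 116964) = sqrt(-29313) = 3*I*sqrt(3257)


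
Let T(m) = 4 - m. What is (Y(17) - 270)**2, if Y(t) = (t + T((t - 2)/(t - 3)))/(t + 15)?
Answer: 14563903761/200704 ≈ 72564.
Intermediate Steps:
Y(t) = (4 + t - (-2 + t)/(-3 + t))/(15 + t) (Y(t) = (t + (4 - (t - 2)/(t - 3)))/(t + 15) = (t + (4 - (-2 + t)/(-3 + t)))/(15 + t) = (4 + t - (-2 + t)/(-3 + t))/(15 + t))
(Y(17) - 270)**2 = ((-10 + 17**2)/(-45 + 17**2 + 12*17) - 270)**2 = ((-10 + 289)/(-45 + 289 + 204) - 270)**2 = (279/448 - 270)**2 = (-120681/448)**2 = 14563903761/200704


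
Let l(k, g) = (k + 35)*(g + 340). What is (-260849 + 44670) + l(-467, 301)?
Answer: -493091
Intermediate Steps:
l(k, g) = (35 + k)*(340 + g)
(-260849 + 44670) + l(-467, 301) = (-260849 + 44670) + (11900 + 35*301 + 340*(-467) + 301*(-467)) = -216179 + (11900 + 10535 - 158780 - 140567) = -216179 - 276912 = -493091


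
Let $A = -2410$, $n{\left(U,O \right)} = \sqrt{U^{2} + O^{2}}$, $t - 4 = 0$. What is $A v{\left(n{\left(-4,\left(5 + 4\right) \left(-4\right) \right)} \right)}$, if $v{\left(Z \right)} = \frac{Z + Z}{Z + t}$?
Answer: $- \frac{395240}{81} + \frac{4820 \sqrt{82}}{81} \approx -4340.7$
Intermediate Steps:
$t = 4$ ($t = 4 + 0 = 4$)
$n{\left(U,O \right)} = \sqrt{O^{2} + U^{2}}$
$v{\left(Z \right)} = \frac{2 Z}{4 + Z}$ ($v{\left(Z \right)} = \frac{Z + Z}{Z + 4} = \frac{2 Z}{4 + Z}$)
$A v{\left(n{\left(-4,\left(5 + 4\right) \left(-4\right) \right)} \right)} = - 2410 \frac{2 \sqrt{\left(\left(5 + 4\right) \left(-4\right)\right)^{2} + \left(-4\right)^{2}}}{4 + \sqrt{\left(\left(5 + 4\right) \left(-4\right)\right)^{2} + \left(-4\right)^{2}}} = - 2410 \frac{2 \sqrt{\left(9 \left(-4\right)\right)^{2} + 16}}{4 + \sqrt{\left(9 \left(-4\right)\right)^{2} + 16}} = - 2410 \frac{2 \sqrt{\left(-36\right)^{2} + 16}}{4 + \sqrt{\left(-36\right)^{2} + 16}} = - 2410 \frac{2 \sqrt{1296 + 16}}{4 + \sqrt{1296 + 16}} = - 2410 \frac{2 \sqrt{1312}}{4 + \sqrt{1312}} = - 2410 \frac{2 \cdot 4 \sqrt{82}}{4 + 4 \sqrt{82}} = - 2410 \frac{8 \sqrt{82}}{4 + 4 \sqrt{82}} = - \frac{19280 \sqrt{82}}{4 + 4 \sqrt{82}}$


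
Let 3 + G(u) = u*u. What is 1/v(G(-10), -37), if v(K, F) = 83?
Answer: 1/83 ≈ 0.012048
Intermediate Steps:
G(u) = -3 + u² (G(u) = -3 + u*u = -3 + u²)
1/v(G(-10), -37) = 1/83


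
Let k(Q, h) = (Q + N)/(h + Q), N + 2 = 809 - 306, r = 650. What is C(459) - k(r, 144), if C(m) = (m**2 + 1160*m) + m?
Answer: 590401369/794 ≈ 7.4358e+5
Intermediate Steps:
N = 501 (N = -2 + (809 - 306) = -2 + 503 = 501)
C(m) = m**2 + 1161*m
k(Q, h) = (501 + Q)/(Q + h) (k(Q, h) = (Q + 501)/(h + Q) = (501 + Q)/(Q + h))
C(459) - k(r, 144) = 459*(1161 + 459) - (501 + 650)/(650 + 144) = 459*1620 - 1151/794 = 743580 - 1151/794 = 590401369/794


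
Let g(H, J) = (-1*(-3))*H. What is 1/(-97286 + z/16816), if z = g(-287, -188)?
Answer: -16816/1635962237 ≈ -1.0279e-5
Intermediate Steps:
g(H, J) = 3*H
z = -861 (z = 3*(-287) = -861)
1/(-97286 + z/16816) = 1/(-97286 - 861/16816) = 1/(-1635962237/16816) = -16816/1635962237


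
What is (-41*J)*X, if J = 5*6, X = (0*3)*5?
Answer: 0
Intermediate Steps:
X = 0 (X = 0*5 = 0)
J = 30
(-41*J)*X = -41*30*0 = -1230*0 = 0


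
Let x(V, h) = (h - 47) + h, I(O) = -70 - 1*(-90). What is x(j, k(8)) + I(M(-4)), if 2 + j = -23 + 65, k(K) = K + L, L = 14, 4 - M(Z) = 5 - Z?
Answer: 17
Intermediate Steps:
M(Z) = -1 + Z (M(Z) = 4 - (5 - Z) = 4 + (-5 + Z) = -1 + Z)
I(O) = 20 (I(O) = -70 + 90 = 20)
k(K) = 14 + K (k(K) = K + 14 = 14 + K)
j = 40 (j = -2 + (-23 + 65) = -2 + 42 = 40)
x(V, h) = -47 + 2*h (x(V, h) = (-47 + h) + h = -47 + 2*h)
x(j, k(8)) + I(M(-4)) = (-47 + 2*(14 + 8)) + 20 = (-47 + 2*22) + 20 = (-47 + 44) + 20 = -3 + 20 = 17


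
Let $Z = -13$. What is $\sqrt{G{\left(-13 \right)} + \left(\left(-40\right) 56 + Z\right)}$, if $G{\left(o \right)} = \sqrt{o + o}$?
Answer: $\sqrt{-2253 + i \sqrt{26}} \approx 0.0537 + 47.466 i$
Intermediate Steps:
$G{\left(o \right)} = \sqrt{2} \sqrt{o}$ ($G{\left(o \right)} = \sqrt{2 o} = \sqrt{2} \sqrt{o}$)
$\sqrt{G{\left(-13 \right)} + \left(\left(-40\right) 56 + Z\right)} = \sqrt{\sqrt{2} \sqrt{-13} - 2253} = \sqrt{\sqrt{2} i \sqrt{13} - 2253} = \sqrt{i \sqrt{26} - 2253} = \sqrt{-2253 + i \sqrt{26}}$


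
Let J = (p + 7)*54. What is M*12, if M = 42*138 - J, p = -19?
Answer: 77328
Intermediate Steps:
J = -648 (J = (-19 + 7)*54 = -12*54 = -648)
M = 6444 (M = 42*138 - 1*(-648) = 5796 + 648 = 6444)
M*12 = 6444*12 = 77328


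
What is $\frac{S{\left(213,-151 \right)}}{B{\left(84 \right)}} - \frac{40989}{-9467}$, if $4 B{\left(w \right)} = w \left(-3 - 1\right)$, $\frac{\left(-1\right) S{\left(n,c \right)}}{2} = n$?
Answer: $\frac{1246003}{132538} \approx 9.4011$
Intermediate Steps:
$S{\left(n,c \right)} = - 2 n$
$B{\left(w \right)} = - w$ ($B{\left(w \right)} = \frac{w \left(-3 - 1\right)}{4} = \frac{w \left(-4\right)}{4} = \frac{\left(-4\right) w}{4} = - w$)
$\frac{S{\left(213,-151 \right)}}{B{\left(84 \right)}} - \frac{40989}{-9467} = \frac{\left(-2\right) 213}{\left(-1\right) 84} - \frac{40989}{-9467} = - \frac{426}{-84} - - \frac{40989}{9467} = \left(-426\right) \left(- \frac{1}{84}\right) + \frac{40989}{9467} = \frac{71}{14} + \frac{40989}{9467} = \frac{1246003}{132538}$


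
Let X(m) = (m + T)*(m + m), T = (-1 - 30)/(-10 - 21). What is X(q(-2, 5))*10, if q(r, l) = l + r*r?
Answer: 1800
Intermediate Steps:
T = 1 (T = -31/(-31) = -31*(-1/31) = 1)
q(r, l) = l + r²
X(m) = 2*m*(1 + m) (X(m) = (m + 1)*(m + m) = (1 + m)*(2*m) = 2*m*(1 + m))
X(q(-2, 5))*10 = (2*(5 + (-2)²)*(1 + (5 + (-2)²)))*10 = (2*(5 + 4)*(1 + (5 + 4)))*10 = (2*9*(1 + 9))*10 = (2*9*10)*10 = 180*10 = 1800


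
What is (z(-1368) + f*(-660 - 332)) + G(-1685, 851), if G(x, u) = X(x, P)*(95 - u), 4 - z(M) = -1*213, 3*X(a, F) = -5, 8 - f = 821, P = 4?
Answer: 807973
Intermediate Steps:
f = -813 (f = 8 - 1*821 = 8 - 821 = -813)
X(a, F) = -5/3 (X(a, F) = (1/3)*(-5) = -5/3)
z(M) = 217 (z(M) = 4 - (-1)*213 = 4 - 1*(-213) = 4 + 213 = 217)
G(x, u) = -475/3 + 5*u/3 (G(x, u) = -5*(95 - u)/3 = -475/3 + 5*u/3)
(z(-1368) + f*(-660 - 332)) + G(-1685, 851) = (217 - 813*(-660 - 332)) + (-475/3 + (5/3)*851) = (217 - 813*(-992)) + (-475/3 + 4255/3) = (217 + 806496) + 1260 = 806713 + 1260 = 807973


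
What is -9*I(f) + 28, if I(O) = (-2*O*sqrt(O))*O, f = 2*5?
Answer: 28 + 1800*sqrt(10) ≈ 5720.1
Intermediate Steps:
f = 10
I(O) = -2*O**(5/2) (I(O) = (-2*O**(3/2))*O = -2*O**(5/2))
-9*I(f) + 28 = -(-18)*10**(5/2) + 28 = -(-18)*100*sqrt(10) + 28 = -(-1800)*sqrt(10) + 28 = 1800*sqrt(10) + 28 = 28 + 1800*sqrt(10)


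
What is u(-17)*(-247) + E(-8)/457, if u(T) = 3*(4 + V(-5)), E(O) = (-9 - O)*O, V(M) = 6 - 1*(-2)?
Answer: -4063636/457 ≈ -8892.0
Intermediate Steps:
V(M) = 8 (V(M) = 6 + 2 = 8)
E(O) = O*(-9 - O)
u(T) = 36 (u(T) = 3*(4 + 8) = 3*12 = 36)
u(-17)*(-247) + E(-8)/457 = 36*(-247) - 1*(-8)*(9 - 8)/457 = -8892 - 1*(-8)*1*(1/457) = -8892 + 8*(1/457) = -8892 + 8/457 = -4063636/457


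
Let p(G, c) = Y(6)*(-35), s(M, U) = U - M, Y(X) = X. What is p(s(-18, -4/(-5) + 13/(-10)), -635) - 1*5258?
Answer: -5468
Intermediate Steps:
p(G, c) = -210 (p(G, c) = 6*(-35) = -210)
p(s(-18, -4/(-5) + 13/(-10)), -635) - 1*5258 = -210 - 1*5258 = -210 - 5258 = -5468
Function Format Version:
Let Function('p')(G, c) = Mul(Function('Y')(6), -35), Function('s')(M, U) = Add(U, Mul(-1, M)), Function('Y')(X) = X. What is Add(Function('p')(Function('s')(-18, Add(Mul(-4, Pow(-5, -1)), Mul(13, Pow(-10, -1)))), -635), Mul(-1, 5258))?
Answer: -5468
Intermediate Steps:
Function('p')(G, c) = -210 (Function('p')(G, c) = Mul(6, -35) = -210)
Add(Function('p')(Function('s')(-18, Add(Mul(-4, Pow(-5, -1)), Mul(13, Pow(-10, -1)))), -635), Mul(-1, 5258)) = Add(-210, Mul(-1, 5258)) = Add(-210, -5258) = -5468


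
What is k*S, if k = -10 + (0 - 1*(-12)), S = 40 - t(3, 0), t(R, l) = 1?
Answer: 78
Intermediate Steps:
S = 39 (S = 40 - 1*1 = 40 - 1 = 39)
k = 2 (k = -10 + (0 + 12) = -10 + 12 = 2)
k*S = 2*39 = 78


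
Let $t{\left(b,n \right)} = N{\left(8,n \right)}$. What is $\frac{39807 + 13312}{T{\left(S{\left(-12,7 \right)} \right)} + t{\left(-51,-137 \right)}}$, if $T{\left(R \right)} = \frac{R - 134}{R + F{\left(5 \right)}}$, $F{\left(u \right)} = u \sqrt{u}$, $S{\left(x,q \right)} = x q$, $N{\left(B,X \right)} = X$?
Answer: $- \frac{9893254393}{25023595} - \frac{11579942 \sqrt{5}}{25023595} \approx -396.39$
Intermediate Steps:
$t{\left(b,n \right)} = n$
$S{\left(x,q \right)} = q x$
$F{\left(u \right)} = u^{\frac{3}{2}}$
$T{\left(R \right)} = \frac{-134 + R}{R + 5 \sqrt{5}}$ ($T{\left(R \right)} = \frac{R - 134}{R + 5^{\frac{3}{2}}} = \frac{-134 + R}{R + 5 \sqrt{5}}$)
$\frac{39807 + 13312}{T{\left(S{\left(-12,7 \right)} \right)} + t{\left(-51,-137 \right)}} = \frac{39807 + 13312}{\frac{-134 + 7 \left(-12\right)}{7 \left(-12\right) + 5 \sqrt{5}} - 137} = \frac{53119}{\frac{-134 - 84}{-84 + 5 \sqrt{5}} - 137} = \frac{53119}{\frac{1}{-84 + 5 \sqrt{5}} \left(-218\right) - 137} = \frac{53119}{- \frac{218}{-84 + 5 \sqrt{5}} - 137} = \frac{53119}{-137 - \frac{218}{-84 + 5 \sqrt{5}}}$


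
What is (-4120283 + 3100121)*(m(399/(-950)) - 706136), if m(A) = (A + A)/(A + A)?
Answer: 720372093870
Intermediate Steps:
m(A) = 1 (m(A) = (2*A)/((2*A)) = (2*A)*(1/(2*A)) = 1)
(-4120283 + 3100121)*(m(399/(-950)) - 706136) = (-4120283 + 3100121)*(1 - 706136) = -1020162*(-706135) = 720372093870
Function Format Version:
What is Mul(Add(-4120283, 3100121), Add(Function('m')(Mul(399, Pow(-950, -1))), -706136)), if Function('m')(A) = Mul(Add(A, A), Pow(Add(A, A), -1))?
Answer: 720372093870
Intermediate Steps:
Function('m')(A) = 1 (Function('m')(A) = Mul(Mul(2, A), Pow(Mul(2, A), -1)) = Mul(Mul(2, A), Mul(Rational(1, 2), Pow(A, -1))) = 1)
Mul(Add(-4120283, 3100121), Add(Function('m')(Mul(399, Pow(-950, -1))), -706136)) = Mul(Add(-4120283, 3100121), Add(1, -706136)) = Mul(-1020162, -706135) = 720372093870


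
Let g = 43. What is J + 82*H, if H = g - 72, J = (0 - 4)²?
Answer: -2362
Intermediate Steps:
J = 16 (J = (-4)² = 16)
H = -29 (H = 43 - 72 = -29)
J + 82*H = 16 + 82*(-29) = 16 - 2378 = -2362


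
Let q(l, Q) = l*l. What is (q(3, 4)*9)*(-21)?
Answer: -1701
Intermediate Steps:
q(l, Q) = l**2
(q(3, 4)*9)*(-21) = (3**2*9)*(-21) = (9*9)*(-21) = 81*(-21) = -1701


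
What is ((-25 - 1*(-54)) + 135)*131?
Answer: 21484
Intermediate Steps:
((-25 - 1*(-54)) + 135)*131 = ((-25 + 54) + 135)*131 = (29 + 135)*131 = 164*131 = 21484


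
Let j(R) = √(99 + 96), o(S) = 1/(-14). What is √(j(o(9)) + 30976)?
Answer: √(30976 + √195) ≈ 176.04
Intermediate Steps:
o(S) = -1/14
j(R) = √195
√(j(o(9)) + 30976) = √(√195 + 30976) = √(30976 + √195)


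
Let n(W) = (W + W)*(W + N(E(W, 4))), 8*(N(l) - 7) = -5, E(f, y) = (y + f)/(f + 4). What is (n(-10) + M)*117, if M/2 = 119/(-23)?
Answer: 334503/46 ≈ 7271.8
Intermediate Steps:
E(f, y) = (f + y)/(4 + f)
N(l) = 51/8 (N(l) = 7 + (⅛)*(-5) = 7 - 5/8 = 51/8)
M = -238/23 (M = 2*(119/(-23)) = 2*(119*(-1/23)) = 2*(-119/23) = -238/23 ≈ -10.348)
n(W) = 2*W*(51/8 + W) (n(W) = (W + W)*(W + 51/8) = (2*W)*(51/8 + W) = 2*W*(51/8 + W))
(n(-10) + M)*117 = ((¼)*(-10)*(51 + 8*(-10)) - 238/23)*117 = ((¼)*(-10)*(51 - 80) - 238/23)*117 = ((¼)*(-10)*(-29) - 238/23)*117 = (145/2 - 238/23)*117 = (2859/46)*117 = 334503/46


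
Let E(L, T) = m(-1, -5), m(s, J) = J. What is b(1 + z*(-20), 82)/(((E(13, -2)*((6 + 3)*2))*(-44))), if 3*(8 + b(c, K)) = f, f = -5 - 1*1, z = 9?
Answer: -1/396 ≈ -0.0025253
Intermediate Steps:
E(L, T) = -5
f = -6 (f = -5 - 1 = -6)
b(c, K) = -10 (b(c, K) = -8 + (⅓)*(-6) = -8 - 2 = -10)
b(1 + z*(-20), 82)/(((E(13, -2)*((6 + 3)*2))*(-44))) = -10*1/(440*(6 + 3)) = -10/(-45*2*(-44)) = -10/(-5*18*(-44)) = -10/((-90*(-44))) = -10/3960 = -10*1/3960 = -1/396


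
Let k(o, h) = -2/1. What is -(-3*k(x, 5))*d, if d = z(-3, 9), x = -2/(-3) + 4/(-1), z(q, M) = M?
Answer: -54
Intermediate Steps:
x = -10/3 (x = -2*(-⅓) + 4*(-1) = ⅔ - 4 = -10/3 ≈ -3.3333)
k(o, h) = -2 (k(o, h) = -2*1 = -2)
d = 9
-(-3*k(x, 5))*d = -(-3*(-2))*9 = -6*9 = -1*54 = -54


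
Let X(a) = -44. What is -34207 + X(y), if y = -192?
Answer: -34251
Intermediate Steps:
-34207 + X(y) = -34207 - 44 = -34251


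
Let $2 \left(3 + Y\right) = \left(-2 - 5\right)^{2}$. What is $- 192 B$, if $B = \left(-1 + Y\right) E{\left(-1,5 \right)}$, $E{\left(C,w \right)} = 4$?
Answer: $-15744$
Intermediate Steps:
$Y = \frac{43}{2}$ ($Y = -3 + \frac{\left(-2 - 5\right)^{2}}{2} = -3 + \frac{\left(-7\right)^{2}}{2} = -3 + \frac{1}{2} \cdot 49 = -3 + \frac{49}{2} = \frac{43}{2} \approx 21.5$)
$B = 82$ ($B = \left(-1 + \frac{43}{2}\right) 4 = \frac{41}{2} \cdot 4 = 82$)
$- 192 B = \left(-192\right) 82 = -15744$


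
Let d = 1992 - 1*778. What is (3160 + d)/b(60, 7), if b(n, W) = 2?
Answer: 2187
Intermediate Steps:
d = 1214 (d = 1992 - 778 = 1214)
(3160 + d)/b(60, 7) = (3160 + 1214)/2 = 4374*(1/2) = 2187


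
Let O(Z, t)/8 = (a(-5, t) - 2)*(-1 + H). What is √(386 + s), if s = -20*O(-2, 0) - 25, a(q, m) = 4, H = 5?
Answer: I*√919 ≈ 30.315*I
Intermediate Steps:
O(Z, t) = 64 (O(Z, t) = 8*((4 - 2)*(-1 + 5)) = 8*(2*4) = 8*8 = 64)
s = -1305 (s = -20*64 - 25 = -1280 - 25 = -1305)
√(386 + s) = √(386 - 1305) = √(-919) = I*√919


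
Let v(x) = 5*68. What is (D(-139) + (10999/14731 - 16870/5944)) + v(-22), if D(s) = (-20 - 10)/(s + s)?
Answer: 2056996843277/6085493948 ≈ 338.02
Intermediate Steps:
v(x) = 340
D(s) = -15/s (D(s) = -30*1/(2*s) = -15/s)
(D(-139) + (10999/14731 - 16870/5944)) + v(-22) = (-15/(-139) + (10999/14731 - 16870/5944)) + 340 = (-15*(-1/139) + (10999*(1/14731) - 16870*1/5944)) + 340 = (15/139 + (10999/14731 - 8435/2972)) + 340 = (15/139 - 91566957/43780532) + 340 = -12071099043/6085493948 + 340 = 2056996843277/6085493948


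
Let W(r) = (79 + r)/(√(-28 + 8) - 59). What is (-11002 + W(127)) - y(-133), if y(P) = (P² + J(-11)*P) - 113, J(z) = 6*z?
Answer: -130795510/3501 - 412*I*√5/3501 ≈ -37360.0 - 0.26314*I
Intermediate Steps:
y(P) = -113 + P² - 66*P (y(P) = (P² + (6*(-11))*P) - 113 = (P² - 66*P) - 113 = -113 + P² - 66*P)
W(r) = (79 + r)/(-59 + 2*I*√5) (W(r) = (79 + r)/(√(-20) - 59) = (79 + r)/(2*I*√5 - 59) = (79 + r)/(-59 + 2*I*√5))
(-11002 + W(127)) - y(-133) = (-11002 + (-4661/3501 - 59/3501*127 - 158*I*√5/3501 - 2/3501*I*127*√5)) - (-113 + (-133)² - 66*(-133)) = (-11002 + (-4661/3501 - 7493/3501 - 158*I*√5/3501 - 254*I*√5/3501)) - (-113 + 17689 + 8778) = (-11002 + (-12154/3501 - 412*I*√5/3501)) - 1*26354 = (-38530156/3501 - 412*I*√5/3501) - 26354 = -130795510/3501 - 412*I*√5/3501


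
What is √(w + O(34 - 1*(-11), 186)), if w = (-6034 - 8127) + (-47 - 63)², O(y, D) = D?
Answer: 25*I*√3 ≈ 43.301*I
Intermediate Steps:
w = -2061 (w = -14161 + (-110)² = -14161 + 12100 = -2061)
√(w + O(34 - 1*(-11), 186)) = √(-2061 + 186) = √(-1875) = 25*I*√3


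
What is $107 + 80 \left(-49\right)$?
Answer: $-3813$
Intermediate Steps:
$107 + 80 \left(-49\right) = 107 - 3920 = -3813$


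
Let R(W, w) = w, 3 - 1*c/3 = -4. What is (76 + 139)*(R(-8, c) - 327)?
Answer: -65790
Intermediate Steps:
c = 21 (c = 9 - 3*(-4) = 9 + 12 = 21)
(76 + 139)*(R(-8, c) - 327) = (76 + 139)*(21 - 327) = 215*(-306) = -65790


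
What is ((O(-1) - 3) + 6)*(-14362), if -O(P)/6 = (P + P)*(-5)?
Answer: 818634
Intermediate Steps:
O(P) = 60*P (O(P) = -6*(P + P)*(-5) = -6*2*P*(-5) = -(-60)*P = 60*P)
((O(-1) - 3) + 6)*(-14362) = ((60*(-1) - 3) + 6)*(-14362) = ((-60 - 3) + 6)*(-14362) = (-63 + 6)*(-14362) = -57*(-14362) = 818634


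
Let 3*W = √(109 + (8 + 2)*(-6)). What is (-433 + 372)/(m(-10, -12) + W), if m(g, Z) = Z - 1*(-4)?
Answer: 183/17 ≈ 10.765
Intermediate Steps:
m(g, Z) = 4 + Z (m(g, Z) = Z + 4 = 4 + Z)
W = 7/3 (W = √(109 + (8 + 2)*(-6))/3 = √(109 + 10*(-6))/3 = √(109 - 60)/3 = √49/3 = (⅓)*7 = 7/3 ≈ 2.3333)
(-433 + 372)/(m(-10, -12) + W) = (-433 + 372)/((4 - 12) + 7/3) = -61/(-8 + 7/3) = -61/(-17/3) = -61*(-3/17) = 183/17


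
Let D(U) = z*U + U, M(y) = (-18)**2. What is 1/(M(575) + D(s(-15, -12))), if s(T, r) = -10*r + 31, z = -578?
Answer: -1/86803 ≈ -1.1520e-5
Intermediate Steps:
M(y) = 324
s(T, r) = 31 - 10*r
D(U) = -577*U (D(U) = -578*U + U = -577*U)
1/(M(575) + D(s(-15, -12))) = 1/(324 - 577*(31 - 10*(-12))) = 1/(324 - 577*(31 + 120)) = 1/(324 - 577*151) = 1/(324 - 87127) = 1/(-86803) = -1/86803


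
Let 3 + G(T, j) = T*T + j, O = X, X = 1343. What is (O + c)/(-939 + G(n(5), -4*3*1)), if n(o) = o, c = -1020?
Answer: -323/929 ≈ -0.34769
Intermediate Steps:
O = 1343
G(T, j) = -3 + j + T**2 (G(T, j) = -3 + (T*T + j) = -3 + (T**2 + j) = -3 + (j + T**2) = -3 + j + T**2)
(O + c)/(-939 + G(n(5), -4*3*1)) = (1343 - 1020)/(-939 + (-3 - 4*3*1 + 5**2)) = 323/(-939 + (-3 - 12*1 + 25)) = 323/(-939 + (-3 - 12 + 25)) = 323/(-939 + 10) = 323/(-929) = 323*(-1/929) = -323/929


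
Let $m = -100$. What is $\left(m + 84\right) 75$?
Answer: $-1200$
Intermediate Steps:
$\left(m + 84\right) 75 = \left(-100 + 84\right) 75 = \left(-16\right) 75 = -1200$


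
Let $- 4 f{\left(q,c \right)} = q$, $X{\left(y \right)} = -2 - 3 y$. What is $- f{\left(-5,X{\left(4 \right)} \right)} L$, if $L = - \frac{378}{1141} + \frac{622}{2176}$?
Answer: $\frac{40295}{709376} \approx 0.056803$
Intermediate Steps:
$f{\left(q,c \right)} = - \frac{q}{4}$
$L = - \frac{8059}{177344}$ ($L = \left(-378\right) \frac{1}{1141} + 622 \cdot \frac{1}{2176} = - \frac{54}{163} + \frac{311}{1088} = - \frac{8059}{177344} \approx -0.045443$)
$- f{\left(-5,X{\left(4 \right)} \right)} L = - \frac{\left(-1\right) \left(-5\right)}{4} \left(- \frac{8059}{177344}\right) = \left(-1\right) \frac{5}{4} \left(- \frac{8059}{177344}\right) = \left(- \frac{5}{4}\right) \left(- \frac{8059}{177344}\right) = \frac{40295}{709376}$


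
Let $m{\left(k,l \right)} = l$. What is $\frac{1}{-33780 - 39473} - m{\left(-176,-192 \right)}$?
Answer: $\frac{14064575}{73253} \approx 192.0$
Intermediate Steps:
$\frac{1}{-33780 - 39473} - m{\left(-176,-192 \right)} = \frac{1}{-33780 - 39473} - -192 = \frac{1}{-73253} + 192 = - \frac{1}{73253} + 192 = \frac{14064575}{73253}$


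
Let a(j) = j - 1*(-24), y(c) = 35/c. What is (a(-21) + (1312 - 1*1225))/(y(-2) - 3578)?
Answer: -20/799 ≈ -0.025031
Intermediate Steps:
a(j) = 24 + j (a(j) = j + 24 = 24 + j)
(a(-21) + (1312 - 1*1225))/(y(-2) - 3578) = ((24 - 21) + (1312 - 1*1225))/(35/(-2) - 3578) = (3 + (1312 - 1225))/(35*(-1/2) - 3578) = (3 + 87)/(-35/2 - 3578) = 90/(-7191/2) = 90*(-2/7191) = -20/799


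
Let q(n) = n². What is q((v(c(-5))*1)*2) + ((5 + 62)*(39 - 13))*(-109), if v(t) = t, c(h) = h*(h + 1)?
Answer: -188278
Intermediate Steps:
c(h) = h*(1 + h)
q((v(c(-5))*1)*2) + ((5 + 62)*(39 - 13))*(-109) = ((-5*(1 - 5)*1)*2)² + ((5 + 62)*(39 - 13))*(-109) = ((-5*(-4)*1)*2)² + (67*26)*(-109) = ((20*1)*2)² + 1742*(-109) = (20*2)² - 189878 = 40² - 189878 = 1600 - 189878 = -188278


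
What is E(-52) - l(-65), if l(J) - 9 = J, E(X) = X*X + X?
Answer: 2708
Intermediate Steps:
E(X) = X + X² (E(X) = X² + X = X + X²)
l(J) = 9 + J
E(-52) - l(-65) = -52*(1 - 52) - (9 - 65) = -52*(-51) - 1*(-56) = 2652 + 56 = 2708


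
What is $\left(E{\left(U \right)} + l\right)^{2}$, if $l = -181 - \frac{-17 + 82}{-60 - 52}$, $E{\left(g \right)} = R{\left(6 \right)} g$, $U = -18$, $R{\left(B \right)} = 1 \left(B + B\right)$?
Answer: $\frac{1971271201}{12544} \approx 1.5715 \cdot 10^{5}$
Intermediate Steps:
$R{\left(B \right)} = 2 B$ ($R{\left(B \right)} = 1 \cdot 2 B = 2 B$)
$E{\left(g \right)} = 12 g$ ($E{\left(g \right)} = 2 \cdot 6 g = 12 g$)
$l = - \frac{20207}{112}$ ($l = -181 - \frac{65}{-112} = -181 - 65 \left(- \frac{1}{112}\right) = -181 - - \frac{65}{112} = -181 + \frac{65}{112} = - \frac{20207}{112} \approx -180.42$)
$\left(E{\left(U \right)} + l\right)^{2} = \left(12 \left(-18\right) - \frac{20207}{112}\right)^{2} = \left(-216 - \frac{20207}{112}\right)^{2} = \left(- \frac{44399}{112}\right)^{2} = \frac{1971271201}{12544}$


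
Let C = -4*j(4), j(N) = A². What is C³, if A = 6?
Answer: -2985984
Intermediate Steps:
j(N) = 36 (j(N) = 6² = 36)
C = -144 (C = -4*36 = -144)
C³ = (-144)³ = -2985984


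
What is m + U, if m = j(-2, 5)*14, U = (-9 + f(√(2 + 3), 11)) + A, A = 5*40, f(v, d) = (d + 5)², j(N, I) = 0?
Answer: 447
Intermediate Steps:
f(v, d) = (5 + d)²
A = 200
U = 447 (U = (-9 + (5 + 11)²) + 200 = (-9 + 16²) + 200 = (-9 + 256) + 200 = 247 + 200 = 447)
m = 0 (m = 0*14 = 0)
m + U = 0 + 447 = 447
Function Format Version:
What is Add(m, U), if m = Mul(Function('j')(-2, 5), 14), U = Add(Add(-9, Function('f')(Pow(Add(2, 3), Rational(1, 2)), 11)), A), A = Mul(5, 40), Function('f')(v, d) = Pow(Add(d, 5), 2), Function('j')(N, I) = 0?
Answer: 447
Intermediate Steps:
Function('f')(v, d) = Pow(Add(5, d), 2)
A = 200
U = 447 (U = Add(Add(-9, Pow(Add(5, 11), 2)), 200) = Add(Add(-9, Pow(16, 2)), 200) = Add(Add(-9, 256), 200) = Add(247, 200) = 447)
m = 0 (m = Mul(0, 14) = 0)
Add(m, U) = Add(0, 447) = 447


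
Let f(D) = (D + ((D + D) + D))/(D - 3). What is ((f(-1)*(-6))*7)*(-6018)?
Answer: 252756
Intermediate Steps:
f(D) = 4*D/(-3 + D) (f(D) = (D + (2*D + D))/(-3 + D) = (D + 3*D)/(-3 + D) = (4*D)/(-3 + D) = 4*D/(-3 + D))
((f(-1)*(-6))*7)*(-6018) = (((4*(-1)/(-3 - 1))*(-6))*7)*(-6018) = (((4*(-1)/(-4))*(-6))*7)*(-6018) = (((4*(-1)*(-1/4))*(-6))*7)*(-6018) = ((1*(-6))*7)*(-6018) = -6*7*(-6018) = -42*(-6018) = 252756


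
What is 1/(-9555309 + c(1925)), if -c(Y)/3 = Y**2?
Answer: -1/20672184 ≈ -4.8374e-8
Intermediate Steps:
c(Y) = -3*Y**2
1/(-9555309 + c(1925)) = 1/(-9555309 - 3*1925**2) = 1/(-9555309 - 3*3705625) = 1/(-9555309 - 11116875) = 1/(-20672184) = -1/20672184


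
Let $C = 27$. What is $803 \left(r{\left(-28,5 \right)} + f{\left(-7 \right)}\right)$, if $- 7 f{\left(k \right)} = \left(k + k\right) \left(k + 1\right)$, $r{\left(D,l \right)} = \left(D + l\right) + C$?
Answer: $-6424$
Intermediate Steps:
$r{\left(D,l \right)} = 27 + D + l$ ($r{\left(D,l \right)} = \left(D + l\right) + 27 = 27 + D + l$)
$f{\left(k \right)} = - \frac{2 k \left(1 + k\right)}{7}$ ($f{\left(k \right)} = - \frac{\left(k + k\right) \left(k + 1\right)}{7} = - \frac{2 k \left(1 + k\right)}{7}$)
$803 \left(r{\left(-28,5 \right)} + f{\left(-7 \right)}\right) = 803 \left(\left(27 - 28 + 5\right) - - 2 \left(1 - 7\right)\right) = 803 \left(4 - \left(-2\right) \left(-6\right)\right) = 803 \left(4 - 12\right) = 803 \left(-8\right) = -6424$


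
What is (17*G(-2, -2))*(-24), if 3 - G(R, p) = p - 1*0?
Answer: -2040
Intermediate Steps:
G(R, p) = 3 - p (G(R, p) = 3 - (p - 1*0) = 3 - (p + 0) = 3 - p)
(17*G(-2, -2))*(-24) = (17*(3 - 1*(-2)))*(-24) = (17*(3 + 2))*(-24) = (17*5)*(-24) = 85*(-24) = -2040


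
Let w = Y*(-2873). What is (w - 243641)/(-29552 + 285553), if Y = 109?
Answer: -556798/256001 ≈ -2.1750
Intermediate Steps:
w = -313157 (w = 109*(-2873) = -313157)
(w - 243641)/(-29552 + 285553) = (-313157 - 243641)/(-29552 + 285553) = -556798/256001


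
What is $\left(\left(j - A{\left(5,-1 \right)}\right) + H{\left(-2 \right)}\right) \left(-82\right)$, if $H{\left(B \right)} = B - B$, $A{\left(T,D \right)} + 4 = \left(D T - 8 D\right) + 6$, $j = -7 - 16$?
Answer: $2296$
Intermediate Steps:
$j = -23$
$A{\left(T,D \right)} = 2 - 8 D + D T$ ($A{\left(T,D \right)} = -4 + \left(\left(D T - 8 D\right) + 6\right) = -4 + \left(\left(- 8 D + D T\right) + 6\right) = -4 + \left(6 - 8 D + D T\right) = 2 - 8 D + D T$)
$H{\left(B \right)} = 0$
$\left(\left(j - A{\left(5,-1 \right)}\right) + H{\left(-2 \right)}\right) \left(-82\right) = \left(\left(-23 - \left(2 - -8 - 5\right)\right) + 0\right) \left(-82\right) = \left(\left(-23 - \left(2 + 8 - 5\right)\right) + 0\right) \left(-82\right) = \left(\left(-23 - 5\right) + 0\right) \left(-82\right) = \left(-28 + 0\right) \left(-82\right) = \left(-28\right) \left(-82\right) = 2296$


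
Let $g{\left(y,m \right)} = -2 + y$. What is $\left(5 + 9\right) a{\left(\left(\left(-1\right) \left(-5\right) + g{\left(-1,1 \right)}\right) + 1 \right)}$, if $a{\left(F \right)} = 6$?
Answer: $84$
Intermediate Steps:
$\left(5 + 9\right) a{\left(\left(\left(-1\right) \left(-5\right) + g{\left(-1,1 \right)}\right) + 1 \right)} = \left(5 + 9\right) 6 = 14 \cdot 6 = 84$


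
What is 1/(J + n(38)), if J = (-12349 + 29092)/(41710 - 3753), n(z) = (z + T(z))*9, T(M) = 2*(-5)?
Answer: 37957/9581907 ≈ 0.0039613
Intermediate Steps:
T(M) = -10
n(z) = -90 + 9*z (n(z) = (z - 10)*9 = (-10 + z)*9 = -90 + 9*z)
J = 16743/37957 ≈ 0.44110
1/(J + n(38)) = 1/(16743/37957 + (-90 + 9*38)) = 1/(16743/37957 + (-90 + 342)) = 1/(16743/37957 + 252) = 1/(9581907/37957) = 37957/9581907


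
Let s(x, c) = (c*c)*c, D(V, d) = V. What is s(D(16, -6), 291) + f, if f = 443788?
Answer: 25085959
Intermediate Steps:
s(x, c) = c³ (s(x, c) = c²*c = c³)
s(D(16, -6), 291) + f = 291³ + 443788 = 24642171 + 443788 = 25085959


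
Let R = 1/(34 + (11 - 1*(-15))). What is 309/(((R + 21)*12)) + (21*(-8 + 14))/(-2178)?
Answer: 178118/152581 ≈ 1.1674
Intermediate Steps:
R = 1/60 (R = 1/(34 + (11 + 15)) = 1/(34 + 26) = 1/60 ≈ 0.016667)
309/(((R + 21)*12)) + (21*(-8 + 14))/(-2178) = 309/(((1/60 + 21)*12)) + (21*(-8 + 14))/(-2178) = 309/(((1261/60)*12)) + (21*6)*(-1/2178) = 309/(1261/5) + 126*(-1/2178) = 309*(5/1261) - 7/121 = 1545/1261 - 7/121 = 178118/152581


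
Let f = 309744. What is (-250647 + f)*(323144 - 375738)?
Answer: -3108147618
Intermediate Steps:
(-250647 + f)*(323144 - 375738) = (-250647 + 309744)*(323144 - 375738) = 59097*(-52594) = -3108147618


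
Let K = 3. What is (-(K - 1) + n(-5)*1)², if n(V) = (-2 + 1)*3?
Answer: 25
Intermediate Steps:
n(V) = -3 (n(V) = -1*3 = -3)
(-(K - 1) + n(-5)*1)² = (-(3 - 1) - 3*1)² = (-1*2 - 3)² = (-2 - 3)² = (-5)² = 25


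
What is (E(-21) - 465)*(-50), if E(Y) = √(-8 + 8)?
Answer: 23250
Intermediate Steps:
E(Y) = 0 (E(Y) = √0 = 0)
(E(-21) - 465)*(-50) = (0 - 465)*(-50) = -465*(-50) = 23250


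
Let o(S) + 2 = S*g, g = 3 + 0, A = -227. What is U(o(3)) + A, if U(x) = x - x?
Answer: -227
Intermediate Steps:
g = 3
o(S) = -2 + 3*S (o(S) = -2 + S*3 = -2 + 3*S)
U(x) = 0
U(o(3)) + A = 0 - 227 = -227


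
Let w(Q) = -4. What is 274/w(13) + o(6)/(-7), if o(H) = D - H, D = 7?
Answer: -961/14 ≈ -68.643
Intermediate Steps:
o(H) = 7 - H
274/w(13) + o(6)/(-7) = 274/(-4) + (7 - 1*6)/(-7) = 274*(-¼) + (7 - 6)*(-⅐) = -137/2 + 1*(-⅐) = -137/2 - ⅐ = -961/14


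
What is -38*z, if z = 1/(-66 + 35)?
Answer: 38/31 ≈ 1.2258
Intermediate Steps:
z = -1/31 (z = 1/(-31) = -1/31 ≈ -0.032258)
-38*z = -38*(-1/31) = 38/31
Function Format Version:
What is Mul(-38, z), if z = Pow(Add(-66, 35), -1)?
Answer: Rational(38, 31) ≈ 1.2258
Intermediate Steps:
z = Rational(-1, 31) (z = Pow(-31, -1) = Rational(-1, 31) ≈ -0.032258)
Mul(-38, z) = Mul(-38, Rational(-1, 31)) = Rational(38, 31)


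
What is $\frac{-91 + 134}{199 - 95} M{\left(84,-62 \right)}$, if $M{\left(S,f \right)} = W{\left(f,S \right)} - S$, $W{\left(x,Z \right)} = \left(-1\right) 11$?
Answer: $- \frac{4085}{104} \approx -39.279$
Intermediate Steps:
$W{\left(x,Z \right)} = -11$
$M{\left(S,f \right)} = -11 - S$
$\frac{-91 + 134}{199 - 95} M{\left(84,-62 \right)} = \frac{-91 + 134}{199 - 95} \left(-11 - 84\right) = \frac{43}{104} \left(-11 - 84\right) = 43 \cdot \frac{1}{104} \left(-95\right) = \frac{43}{104} \left(-95\right) = - \frac{4085}{104}$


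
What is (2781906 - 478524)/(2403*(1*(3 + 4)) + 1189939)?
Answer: 1151691/603380 ≈ 1.9087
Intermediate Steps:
(2781906 - 478524)/(2403*(1*(3 + 4)) + 1189939) = 2303382/(2403*(1*7) + 1189939) = 2303382/(2403*7 + 1189939) = 2303382/(16821 + 1189939) = 2303382/1206760 = 2303382*(1/1206760) = 1151691/603380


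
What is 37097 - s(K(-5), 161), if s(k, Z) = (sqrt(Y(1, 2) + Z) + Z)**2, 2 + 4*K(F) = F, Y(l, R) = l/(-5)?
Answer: 55076/5 - 644*sqrt(1005)/5 ≈ 6932.0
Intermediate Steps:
Y(l, R) = -l/5 (Y(l, R) = l*(-1/5) = -l/5)
K(F) = -1/2 + F/4
s(k, Z) = (Z + sqrt(-1/5 + Z))**2 (s(k, Z) = (sqrt(-1/5*1 + Z) + Z)**2 = (sqrt(-1/5 + Z) + Z)**2 = (Z + sqrt(-1/5 + Z))**2)
37097 - s(K(-5), 161) = 37097 - (161 + sqrt(-1/5 + 161))**2 = 37097 - (161 + sqrt(804/5))**2 = 37097 - (161 + 2*sqrt(1005)/5)**2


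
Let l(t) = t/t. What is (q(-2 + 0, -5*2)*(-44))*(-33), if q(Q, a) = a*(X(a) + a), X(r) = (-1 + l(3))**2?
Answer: 145200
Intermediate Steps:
l(t) = 1
X(r) = 0 (X(r) = (-1 + 1)**2 = 0**2 = 0)
q(Q, a) = a**2 (q(Q, a) = a*(0 + a) = a*a = a**2)
(q(-2 + 0, -5*2)*(-44))*(-33) = ((-5*2)**2*(-44))*(-33) = ((-10)**2*(-44))*(-33) = (100*(-44))*(-33) = -4400*(-33) = 145200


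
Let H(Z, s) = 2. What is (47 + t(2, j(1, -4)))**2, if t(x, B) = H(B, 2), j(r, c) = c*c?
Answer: 2401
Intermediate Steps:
j(r, c) = c**2
t(x, B) = 2
(47 + t(2, j(1, -4)))**2 = (47 + 2)**2 = 49**2 = 2401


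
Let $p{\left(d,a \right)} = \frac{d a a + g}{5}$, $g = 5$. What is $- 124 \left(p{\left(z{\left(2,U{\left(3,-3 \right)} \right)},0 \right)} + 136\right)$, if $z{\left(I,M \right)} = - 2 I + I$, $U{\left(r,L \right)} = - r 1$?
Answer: $-16988$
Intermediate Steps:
$U{\left(r,L \right)} = - r$
$z{\left(I,M \right)} = - I$
$p{\left(d,a \right)} = 1 + \frac{d a^{2}}{5}$ ($p{\left(d,a \right)} = \frac{d a a + 5}{5} = \left(a d a + 5\right) \frac{1}{5} = \left(d a^{2} + 5\right) \frac{1}{5} = \left(5 + d a^{2}\right) \frac{1}{5} = 1 + \frac{d a^{2}}{5}$)
$- 124 \left(p{\left(z{\left(2,U{\left(3,-3 \right)} \right)},0 \right)} + 136\right) = - 124 \left(\left(1 + \frac{\left(-1\right) 2 \cdot 0^{2}}{5}\right) + 136\right) = - 124 \left(\left(1 + \frac{1}{5} \left(-2\right) 0\right) + 136\right) = - 124 \left(\left(1 + 0\right) + 136\right) = - 124 \left(1 + 136\right) = \left(-124\right) 137 = -16988$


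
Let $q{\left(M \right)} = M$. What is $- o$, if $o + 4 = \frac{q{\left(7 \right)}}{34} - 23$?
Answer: $\frac{911}{34} \approx 26.794$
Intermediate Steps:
$o = - \frac{911}{34}$ ($o = -4 - \left(23 - \frac{7}{34}\right) = -4 + \left(7 \cdot \frac{1}{34} - 23\right) = -4 + \left(\frac{7}{34} - 23\right) = -4 - \frac{775}{34} = - \frac{911}{34} \approx -26.794$)
$- o = \left(-1\right) \left(- \frac{911}{34}\right) = \frac{911}{34}$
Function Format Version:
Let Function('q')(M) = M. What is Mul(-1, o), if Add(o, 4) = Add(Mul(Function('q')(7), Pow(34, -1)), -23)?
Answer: Rational(911, 34) ≈ 26.794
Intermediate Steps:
o = Rational(-911, 34) (o = Add(-4, Add(Mul(7, Pow(34, -1)), -23)) = Add(-4, Add(Mul(7, Rational(1, 34)), -23)) = Add(-4, Add(Rational(7, 34), -23)) = Add(-4, Rational(-775, 34)) = Rational(-911, 34) ≈ -26.794)
Mul(-1, o) = Mul(-1, Rational(-911, 34)) = Rational(911, 34)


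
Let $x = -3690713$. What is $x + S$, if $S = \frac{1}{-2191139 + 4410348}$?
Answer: $- \frac{8190463506016}{2219209} \approx -3.6907 \cdot 10^{6}$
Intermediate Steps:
$S = \frac{1}{2219209} \approx 4.5061 \cdot 10^{-7}$
$x + S = -3690713 + \frac{1}{2219209} = - \frac{8190463506016}{2219209}$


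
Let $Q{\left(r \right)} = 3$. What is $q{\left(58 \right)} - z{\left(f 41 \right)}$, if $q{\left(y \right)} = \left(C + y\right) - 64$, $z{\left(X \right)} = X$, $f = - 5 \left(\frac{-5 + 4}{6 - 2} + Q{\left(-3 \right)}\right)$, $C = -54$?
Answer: $\frac{2015}{4} \approx 503.75$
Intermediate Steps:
$f = - \frac{55}{4}$ ($f = - 5 \left(\frac{-5 + 4}{6 - 2} + 3\right) = - 5 \left(- \frac{1}{4} + 3\right) = \left(-5\right) \frac{11}{4} = - \frac{55}{4} \approx -13.75$)
$q{\left(y \right)} = -118 + y$ ($q{\left(y \right)} = \left(-54 + y\right) - 64 = -118 + y$)
$q{\left(58 \right)} - z{\left(f 41 \right)} = \left(-118 + 58\right) - \left(- \frac{55}{4}\right) 41 = -60 - - \frac{2255}{4} = -60 + \frac{2255}{4} = \frac{2015}{4}$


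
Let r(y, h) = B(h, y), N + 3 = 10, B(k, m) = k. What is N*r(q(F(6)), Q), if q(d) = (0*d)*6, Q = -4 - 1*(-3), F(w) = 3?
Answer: -7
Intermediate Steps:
Q = -1 (Q = -4 + 3 = -1)
N = 7 (N = -3 + 10 = 7)
q(d) = 0 (q(d) = 0*6 = 0)
r(y, h) = h
N*r(q(F(6)), Q) = 7*(-1) = -7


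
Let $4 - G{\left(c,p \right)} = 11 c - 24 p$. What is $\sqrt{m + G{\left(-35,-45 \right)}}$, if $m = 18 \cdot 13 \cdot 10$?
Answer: $\sqrt{1649} \approx 40.608$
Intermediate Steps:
$G{\left(c,p \right)} = 4 - 11 c + 24 p$ ($G{\left(c,p \right)} = 4 - \left(11 c - 24 p\right) = 4 - \left(- 24 p + 11 c\right) = 4 - 11 c + 24 p$)
$m = 2340$ ($m = 234 \cdot 10 = 2340$)
$\sqrt{m + G{\left(-35,-45 \right)}} = \sqrt{2340 + \left(4 - -385 + 24 \left(-45\right)\right)} = \sqrt{2340 + \left(4 + 385 - 1080\right)} = \sqrt{2340 - 691} = \sqrt{1649}$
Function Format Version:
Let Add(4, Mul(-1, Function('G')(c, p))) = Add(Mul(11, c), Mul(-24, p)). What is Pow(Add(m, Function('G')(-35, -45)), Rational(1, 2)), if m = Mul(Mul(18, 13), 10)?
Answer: Pow(1649, Rational(1, 2)) ≈ 40.608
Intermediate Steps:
Function('G')(c, p) = Add(4, Mul(-11, c), Mul(24, p)) (Function('G')(c, p) = Add(4, Mul(-1, Add(Mul(11, c), Mul(-24, p)))) = Add(4, Mul(-1, Add(Mul(-24, p), Mul(11, c)))) = Add(4, Add(Mul(-11, c), Mul(24, p))) = Add(4, Mul(-11, c), Mul(24, p)))
m = 2340 (m = Mul(234, 10) = 2340)
Pow(Add(m, Function('G')(-35, -45)), Rational(1, 2)) = Pow(Add(2340, Add(4, Mul(-11, -35), Mul(24, -45))), Rational(1, 2)) = Pow(Add(2340, Add(4, 385, -1080)), Rational(1, 2)) = Pow(Add(2340, -691), Rational(1, 2)) = Pow(1649, Rational(1, 2))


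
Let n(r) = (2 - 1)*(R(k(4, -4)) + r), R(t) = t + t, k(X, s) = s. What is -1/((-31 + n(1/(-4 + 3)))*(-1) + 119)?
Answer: -1/159 ≈ -0.0062893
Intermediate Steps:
R(t) = 2*t
n(r) = -8 + r (n(r) = (2 - 1)*(2*(-4) + r) = 1*(-8 + r) = -8 + r)
-1/((-31 + n(1/(-4 + 3)))*(-1) + 119) = -1/((-31 + (-8 + 1/(-4 + 3)))*(-1) + 119) = -1/((-31 + (-8 + 1/(-1)))*(-1) + 119) = -1/((-31 + (-8 - 1))*(-1) + 119) = -1/((-31 - 9)*(-1) + 119) = -1/(-40*(-1) + 119) = -1/(40 + 119) = -1/159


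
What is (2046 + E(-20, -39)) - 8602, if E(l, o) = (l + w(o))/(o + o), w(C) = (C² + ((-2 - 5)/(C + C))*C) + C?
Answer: -1025653/156 ≈ -6574.7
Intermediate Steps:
w(C) = -7/2 + C + C² (w(C) = (C² + (-7*1/(2*C))*C) + C = (C² + (-7/(2*C))*C) + C = (C² - 7/2) + C = (-7/2 + C²) + C = -7/2 + C + C²)
E(l, o) = (-7/2 + l + o + o²)/(2*o) (E(l, o) = (l + (-7/2 + o + o²))/(o + o) = (-7/2 + l + o + o²)/((2*o)) = (-7/2 + l + o + o²)*(1/(2*o)) = (-7/2 + l + o + o²)/(2*o))
(2046 + E(-20, -39)) - 8602 = (2046 + (¼)*(-7 + 2*(-20) + 2*(-39) + 2*(-39)²)/(-39)) - 8602 = (2046 + (¼)*(-1/39)*(-7 - 40 - 78 + 2*1521)) - 8602 = (2046 + (¼)*(-1/39)*(-7 - 40 - 78 + 3042)) - 8602 = (2046 + (¼)*(-1/39)*2917) - 8602 = (2046 - 2917/156) - 8602 = 316259/156 - 8602 = -1025653/156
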